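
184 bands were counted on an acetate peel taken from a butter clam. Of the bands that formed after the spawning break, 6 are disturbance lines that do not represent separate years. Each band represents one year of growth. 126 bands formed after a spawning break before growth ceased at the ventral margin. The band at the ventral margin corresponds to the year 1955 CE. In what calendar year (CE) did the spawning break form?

126 bands formed after the spawning break.
Removing the 6 false bands leaves 126 − 6 = 120 true bands beyond the spawning break.
1955 − 120 = 1835 CE.

1835 CE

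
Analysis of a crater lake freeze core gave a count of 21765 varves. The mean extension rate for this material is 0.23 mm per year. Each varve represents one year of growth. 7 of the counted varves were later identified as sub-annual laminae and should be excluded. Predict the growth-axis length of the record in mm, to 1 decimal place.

5004.3 mm

True varve count = 21765 − 7 = 21758.
Length ≈ 0.23 × 21758 = 5004.3 mm.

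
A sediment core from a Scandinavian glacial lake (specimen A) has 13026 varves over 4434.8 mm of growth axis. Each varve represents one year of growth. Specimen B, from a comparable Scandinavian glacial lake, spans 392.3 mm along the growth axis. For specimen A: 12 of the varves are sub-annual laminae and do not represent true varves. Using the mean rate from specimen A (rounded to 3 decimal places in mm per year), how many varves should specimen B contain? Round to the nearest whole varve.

1150 varves

Specimen A: correcting the raw count gives 13026 − 12 = 13014 true varves.
A: Extension rate ≈ 4434.8 / 13014 = 0.341 mm/yr.
B spans 392.3 / 0.341 = 1150.44 years ≈ 1150 varves.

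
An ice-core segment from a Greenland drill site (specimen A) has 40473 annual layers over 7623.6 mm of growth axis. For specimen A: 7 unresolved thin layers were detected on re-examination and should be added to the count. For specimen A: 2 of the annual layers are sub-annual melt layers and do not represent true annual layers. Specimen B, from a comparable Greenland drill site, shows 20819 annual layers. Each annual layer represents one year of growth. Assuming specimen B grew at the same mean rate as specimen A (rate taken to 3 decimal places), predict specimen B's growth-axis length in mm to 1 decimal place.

Specimen A: after corrections the count is 40473 − 2 + 7 = 40478 annual layers.
A: Mean rate = 7623.6 mm / 40478 years ≈ 0.188 mm/year.
For B, 0.188 mm/year × 20819 years = 3914.0 mm.

3914.0 mm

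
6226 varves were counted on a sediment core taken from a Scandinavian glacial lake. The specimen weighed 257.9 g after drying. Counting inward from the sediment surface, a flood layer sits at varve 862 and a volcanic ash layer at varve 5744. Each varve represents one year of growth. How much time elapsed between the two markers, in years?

4882 yr

Separation: 5744 − 862 = 4882 varves.
That is 4882 years at one varve per year.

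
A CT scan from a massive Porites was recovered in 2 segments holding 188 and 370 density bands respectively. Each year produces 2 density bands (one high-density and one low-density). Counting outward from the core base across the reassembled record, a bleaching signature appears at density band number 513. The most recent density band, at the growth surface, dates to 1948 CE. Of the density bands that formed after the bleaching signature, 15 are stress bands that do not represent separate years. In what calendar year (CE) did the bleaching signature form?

1933 CE

Total density bands = 188 + 370 = 558.
The bleaching signature sits at density band 513 from the core base, so 558 − 513 = 45 density bands formed after it.
45 − 15 false = 30 true density bands after the bleaching signature.
30 density bands at 2 per year is 30 / 2 = 15 years.
The density band at the growth surface is 1948 CE, so the bleaching signature dates to 1948 − 15 = 1933 CE.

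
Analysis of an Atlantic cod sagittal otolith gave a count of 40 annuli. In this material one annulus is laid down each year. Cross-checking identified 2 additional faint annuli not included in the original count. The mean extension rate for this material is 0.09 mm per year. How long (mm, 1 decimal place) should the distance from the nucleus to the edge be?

Adjusted count: 40 + 2 = 42 annuli.
Predicted length = 0.09 mm/year × 42 years = 3.8 mm.

3.8 mm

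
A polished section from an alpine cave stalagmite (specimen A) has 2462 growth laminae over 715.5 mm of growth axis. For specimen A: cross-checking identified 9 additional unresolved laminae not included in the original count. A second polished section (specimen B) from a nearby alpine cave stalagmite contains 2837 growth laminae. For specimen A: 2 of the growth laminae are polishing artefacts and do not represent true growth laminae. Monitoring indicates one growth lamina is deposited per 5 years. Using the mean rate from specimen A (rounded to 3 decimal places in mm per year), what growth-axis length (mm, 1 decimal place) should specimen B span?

Specimen A: after corrections the count is 2462 − 2 + 9 = 2469 growth laminae.
Specimen A: 2469 growth laminae at 5 years each span 2469 × 5 = 12345 years.
A: Mean rate = 715.5 mm / 12345 years ≈ 0.058 mm/yr.
Specimen B: multiplying by 5 years per growth lamina: 2837 × 5 = 14185 years. For B, 0.058 mm/year × 14185 years = 822.7 mm.

822.7 mm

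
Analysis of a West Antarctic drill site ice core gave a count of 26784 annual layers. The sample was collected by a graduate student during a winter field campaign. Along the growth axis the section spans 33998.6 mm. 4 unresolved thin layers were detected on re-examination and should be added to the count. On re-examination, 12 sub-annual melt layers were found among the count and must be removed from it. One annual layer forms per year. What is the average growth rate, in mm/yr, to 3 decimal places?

After corrections the count is 26784 − 12 + 4 = 26776 annual layers.
Extension rate ≈ 33998.6 / 26776 = 1.270 mm/yr.

1.270 mm/yr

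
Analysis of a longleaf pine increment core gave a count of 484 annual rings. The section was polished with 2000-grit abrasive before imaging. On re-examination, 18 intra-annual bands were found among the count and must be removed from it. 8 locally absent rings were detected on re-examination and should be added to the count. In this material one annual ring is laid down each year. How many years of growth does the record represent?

474 years

True annual ring count = 484 − 18 + 8 = 474.
At one annual ring per year, that is 474 years.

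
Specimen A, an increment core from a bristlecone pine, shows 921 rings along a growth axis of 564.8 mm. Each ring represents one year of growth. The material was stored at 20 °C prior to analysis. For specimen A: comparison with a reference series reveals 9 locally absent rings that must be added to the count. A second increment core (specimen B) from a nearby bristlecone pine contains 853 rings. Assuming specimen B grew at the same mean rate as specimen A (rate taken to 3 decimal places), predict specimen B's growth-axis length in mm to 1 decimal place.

517.8 mm

Specimen A: correcting the raw count gives 921 + 9 = 930 true rings.
A: 564.8 mm over 930 years gives 564.8 / 930 ≈ 0.607 mm/yr.
For B, 0.607 mm/year × 853 years = 517.8 mm.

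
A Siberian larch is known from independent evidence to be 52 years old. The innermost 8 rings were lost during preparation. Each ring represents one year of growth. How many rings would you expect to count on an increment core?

Expected rings over 52 years: 52.
Less the 8 uncaptured rings: 52 − 8 = 44.

44 rings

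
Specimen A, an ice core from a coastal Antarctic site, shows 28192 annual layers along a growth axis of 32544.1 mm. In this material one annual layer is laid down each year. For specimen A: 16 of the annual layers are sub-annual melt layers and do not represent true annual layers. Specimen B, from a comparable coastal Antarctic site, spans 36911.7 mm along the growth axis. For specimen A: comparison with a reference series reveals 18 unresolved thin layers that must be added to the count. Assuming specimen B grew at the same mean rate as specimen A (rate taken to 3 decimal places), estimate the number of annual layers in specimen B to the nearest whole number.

Specimen A: adjusted count: 28192 − 16 + 18 = 28194 annual layers.
A: 32544.1 mm over 28194 years gives 32544.1 / 28194 ≈ 1.154 mm per year.
Specimen B: 36911.7 mm / 1.154 mm per year = 31985.88 years ≈ 31986 annual layers.

31986 annual layers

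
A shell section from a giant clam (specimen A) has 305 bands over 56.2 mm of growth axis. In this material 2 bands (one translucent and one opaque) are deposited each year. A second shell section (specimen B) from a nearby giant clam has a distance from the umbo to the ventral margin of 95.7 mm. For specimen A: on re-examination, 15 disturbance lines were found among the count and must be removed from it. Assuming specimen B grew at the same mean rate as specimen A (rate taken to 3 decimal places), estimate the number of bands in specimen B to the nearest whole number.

Specimen A: adjusted count: 305 − 15 = 290 bands.
Specimen A: 290 bands at 2 per year is 290 / 2 = 145 years.
A: Mean rate = 56.2 mm / 145 years ≈ 0.388 mm/yr.
B spans 95.7 / 0.388 = 246.65 years; at 2 bands per year that is 246.65 × 2 ≈ 493 bands.

493 bands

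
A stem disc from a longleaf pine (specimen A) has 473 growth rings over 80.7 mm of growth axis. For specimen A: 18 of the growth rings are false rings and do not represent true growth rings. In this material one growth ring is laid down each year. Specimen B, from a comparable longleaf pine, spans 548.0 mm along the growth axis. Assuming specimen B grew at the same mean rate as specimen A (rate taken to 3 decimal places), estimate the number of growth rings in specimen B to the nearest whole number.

3096 growth rings

Specimen A: correcting the raw count gives 473 − 18 = 455 true growth rings.
A: 80.7 mm over 455 years gives 80.7 / 455 ≈ 0.177 mm per year.
For B, 548.0 / 0.177 = 3096.05 years ≈ 3096 growth rings.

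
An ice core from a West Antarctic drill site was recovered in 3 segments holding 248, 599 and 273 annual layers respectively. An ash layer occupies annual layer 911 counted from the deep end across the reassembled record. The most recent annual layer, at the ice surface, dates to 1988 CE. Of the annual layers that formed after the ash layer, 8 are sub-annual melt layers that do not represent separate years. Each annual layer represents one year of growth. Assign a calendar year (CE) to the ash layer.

1787 CE

Total annual layers = 248 + 599 + 273 = 1120.
1120 − 911 = 209 annual layers lie beyond the ash layer toward the ice surface.
209 − 8 false = 201 true annual layers after the ash layer.
Counting back 201 years from 1988 CE places the ash layer in 1988 − 201 = 1787 CE.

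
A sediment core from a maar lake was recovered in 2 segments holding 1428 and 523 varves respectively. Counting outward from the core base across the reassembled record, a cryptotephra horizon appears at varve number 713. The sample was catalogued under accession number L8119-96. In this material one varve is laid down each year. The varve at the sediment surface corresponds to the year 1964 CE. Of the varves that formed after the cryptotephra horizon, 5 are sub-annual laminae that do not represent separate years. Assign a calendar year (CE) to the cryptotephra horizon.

731 CE

Total varves = 1428 + 523 = 1951.
The cryptotephra horizon sits at varve 713 from the core base, so 1951 − 713 = 1238 varves formed after it.
Excluding 5 false varves: 1238 − 5 = 1233.
The varve at the sediment surface is 1964 CE, so the cryptotephra horizon dates to 1964 − 1233 = 731 CE.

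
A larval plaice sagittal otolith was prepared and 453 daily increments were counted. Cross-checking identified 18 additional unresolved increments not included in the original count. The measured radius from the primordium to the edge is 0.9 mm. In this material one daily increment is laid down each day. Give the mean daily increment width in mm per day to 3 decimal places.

After corrections the count is 453 + 18 = 471 daily increments.
Mean rate = 0.9 mm / 471 days ≈ 0.002 mm per day.

0.002 mm per day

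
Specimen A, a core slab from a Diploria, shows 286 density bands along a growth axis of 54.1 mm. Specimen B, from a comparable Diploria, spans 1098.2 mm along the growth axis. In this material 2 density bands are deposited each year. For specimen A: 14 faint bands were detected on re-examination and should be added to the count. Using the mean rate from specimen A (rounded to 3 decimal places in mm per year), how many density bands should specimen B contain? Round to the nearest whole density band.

Specimen A: true density band count = 286 + 14 = 300.
Specimen A: 300 density bands at 2 per year is 300 / 2 = 150 years.
A: Extension rate ≈ 54.1 / 150 = 0.361 mm per year.
Specimen B: 1098.2 mm / 0.361 mm per year = 3042.11 years; at 2 density bands per year that is 3042.11 × 2 ≈ 6084 density bands.

6084 density bands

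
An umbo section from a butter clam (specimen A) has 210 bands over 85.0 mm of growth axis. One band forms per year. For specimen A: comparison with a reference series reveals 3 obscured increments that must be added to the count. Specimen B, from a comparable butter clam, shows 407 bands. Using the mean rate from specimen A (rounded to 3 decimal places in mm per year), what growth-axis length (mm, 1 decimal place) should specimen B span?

Specimen A: adjusted count: 210 + 3 = 213 bands.
A: 85.0 mm over 213 years gives 85.0 / 213 ≈ 0.399 mm/yr.
For B, 0.399 mm/year × 407 years = 162.4 mm.

162.4 mm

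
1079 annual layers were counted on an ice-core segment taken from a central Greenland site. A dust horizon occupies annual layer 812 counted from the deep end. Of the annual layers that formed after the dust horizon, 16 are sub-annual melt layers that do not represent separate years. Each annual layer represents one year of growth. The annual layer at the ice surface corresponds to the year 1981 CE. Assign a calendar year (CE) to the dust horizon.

Between annual layer 812 and the ice surface there are 1079 − 812 = 267 annual layers.
Removing the 16 false annual layers leaves 267 − 16 = 251 true annual layers beyond the dust horizon.
The annual layer at the ice surface is 1981 CE, so the dust horizon dates to 1981 − 251 = 1730 CE.

1730 CE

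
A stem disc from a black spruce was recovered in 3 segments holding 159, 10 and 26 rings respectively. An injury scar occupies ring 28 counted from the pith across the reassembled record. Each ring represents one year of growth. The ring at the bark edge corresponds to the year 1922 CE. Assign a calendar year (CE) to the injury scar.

Total rings = 159 + 10 + 26 = 195.
The injury scar sits at ring 28 from the pith, so 195 − 28 = 167 rings formed after it.
Counting back 167 years from 1922 CE places the injury scar in 1922 − 167 = 1755 CE.

1755 CE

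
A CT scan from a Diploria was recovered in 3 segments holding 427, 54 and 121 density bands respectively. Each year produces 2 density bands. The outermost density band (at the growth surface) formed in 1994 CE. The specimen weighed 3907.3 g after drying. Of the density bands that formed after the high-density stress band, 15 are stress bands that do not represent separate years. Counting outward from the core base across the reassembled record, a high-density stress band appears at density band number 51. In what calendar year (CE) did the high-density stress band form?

Total density bands = 427 + 54 + 121 = 602.
602 − 51 = 551 density bands lie beyond the high-density stress band toward the growth surface.
Excluding 15 false density bands: 551 − 15 = 536.
Dividing by 2 density bands per year: 536 / 2 = 268 years.
1994 − 268 = 1726 CE.

1726 CE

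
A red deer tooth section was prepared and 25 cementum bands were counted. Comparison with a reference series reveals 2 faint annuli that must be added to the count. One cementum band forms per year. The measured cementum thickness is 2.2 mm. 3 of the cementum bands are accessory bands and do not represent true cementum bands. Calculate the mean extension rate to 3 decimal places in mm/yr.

0.092 mm/yr

Adjusted count: 25 − 3 + 2 = 24 cementum bands.
Extension rate ≈ 2.2 / 24 = 0.092 mm/yr.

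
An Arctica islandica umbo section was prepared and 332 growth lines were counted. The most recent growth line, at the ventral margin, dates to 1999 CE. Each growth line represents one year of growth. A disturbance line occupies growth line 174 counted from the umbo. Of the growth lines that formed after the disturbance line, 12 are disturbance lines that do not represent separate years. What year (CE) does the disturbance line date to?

332 − 174 = 158 growth lines lie beyond the disturbance line toward the ventral margin.
158 − 12 false = 146 true growth lines after the disturbance line.
The growth line at the ventral margin is 1999 CE, so the disturbance line dates to 1999 − 146 = 1853 CE.

1853 CE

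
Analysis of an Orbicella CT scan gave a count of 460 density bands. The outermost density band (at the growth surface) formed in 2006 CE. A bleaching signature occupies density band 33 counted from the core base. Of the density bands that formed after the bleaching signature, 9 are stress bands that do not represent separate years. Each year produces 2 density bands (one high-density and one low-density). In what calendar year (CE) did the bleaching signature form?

1797 CE

460 − 33 = 427 density bands lie beyond the bleaching signature toward the growth surface.
Excluding 9 false density bands: 427 − 9 = 418.
418 density bands at 2 per year is 418 / 2 = 209 years.
Counting back 209 years from 2006 CE places the bleaching signature in 2006 − 209 = 1797 CE.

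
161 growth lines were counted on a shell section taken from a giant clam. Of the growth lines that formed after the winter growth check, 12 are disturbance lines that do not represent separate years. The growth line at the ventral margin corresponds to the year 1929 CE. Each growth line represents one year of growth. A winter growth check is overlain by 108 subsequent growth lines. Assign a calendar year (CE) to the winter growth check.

1833 CE

There are 108 growth lines younger than the winter growth check.
Excluding 12 false growth lines: 108 − 12 = 96.
The growth line at the ventral margin is 1929 CE, so the winter growth check dates to 1929 − 96 = 1833 CE.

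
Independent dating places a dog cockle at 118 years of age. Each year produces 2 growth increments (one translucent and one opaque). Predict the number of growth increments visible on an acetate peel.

236 growth increments

118 years at 2 growth increments per year gives 118 × 2 = 236 growth increments.
So 236 growth increments should be present.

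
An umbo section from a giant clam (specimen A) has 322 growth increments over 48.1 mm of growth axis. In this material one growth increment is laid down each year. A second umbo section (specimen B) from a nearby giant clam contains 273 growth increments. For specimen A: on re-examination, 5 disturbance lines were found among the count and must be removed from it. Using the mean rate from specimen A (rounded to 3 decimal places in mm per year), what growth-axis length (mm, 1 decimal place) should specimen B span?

Specimen A: adjusted count: 322 − 5 = 317 growth increments.
A: Extension rate ≈ 48.1 / 317 = 0.152 mm per year.
For B, 0.152 mm/year × 273 years = 41.5 mm.

41.5 mm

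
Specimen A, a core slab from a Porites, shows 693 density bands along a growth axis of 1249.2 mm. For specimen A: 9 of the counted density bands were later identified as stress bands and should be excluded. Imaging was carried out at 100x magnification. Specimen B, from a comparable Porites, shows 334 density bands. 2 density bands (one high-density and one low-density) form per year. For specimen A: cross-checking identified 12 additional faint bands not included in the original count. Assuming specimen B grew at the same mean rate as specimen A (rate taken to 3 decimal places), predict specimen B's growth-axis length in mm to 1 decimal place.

599.5 mm

Specimen A: adjusted count: 693 − 9 + 12 = 696 density bands.
Specimen A: dividing by 2 density bands per year: 696 / 2 = 348 years.
A: Extension rate ≈ 1249.2 / 348 = 3.590 mm/year.
Specimen B: dividing by 2 density bands per year: 334 / 2 = 167 years. For B, 3.590 mm/year × 167 years = 599.5 mm.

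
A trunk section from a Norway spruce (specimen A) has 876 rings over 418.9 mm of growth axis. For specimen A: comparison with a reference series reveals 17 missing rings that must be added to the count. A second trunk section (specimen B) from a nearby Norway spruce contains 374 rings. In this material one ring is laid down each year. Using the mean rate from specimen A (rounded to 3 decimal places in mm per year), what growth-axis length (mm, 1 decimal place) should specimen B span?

Specimen A: correcting the raw count gives 876 + 17 = 893 true rings.
A: Mean rate = 418.9 mm / 893 years ≈ 0.469 mm/yr.
B's length ≈ 0.469 × 374 = 175.4 mm.

175.4 mm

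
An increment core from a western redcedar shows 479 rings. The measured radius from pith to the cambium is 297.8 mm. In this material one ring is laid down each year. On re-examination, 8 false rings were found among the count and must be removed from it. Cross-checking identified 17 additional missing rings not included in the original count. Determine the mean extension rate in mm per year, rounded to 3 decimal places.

0.610 mm per year

True ring count = 479 − 8 + 17 = 488.
297.8 mm over 488 years gives 297.8 / 488 ≈ 0.610 mm per year.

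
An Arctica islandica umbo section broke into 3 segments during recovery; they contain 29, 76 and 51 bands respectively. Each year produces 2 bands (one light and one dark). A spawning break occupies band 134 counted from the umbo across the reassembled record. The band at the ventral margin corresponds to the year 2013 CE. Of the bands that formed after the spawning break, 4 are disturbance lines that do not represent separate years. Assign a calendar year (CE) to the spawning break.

2004 CE

Total bands = 29 + 76 + 51 = 156.
The spawning break sits at band 134 from the umbo, so 156 − 134 = 22 bands formed after it.
Excluding 4 false bands: 22 − 4 = 18.
18 bands at 2 per year is 18 / 2 = 9 years.
2013 − 9 = 2004 CE.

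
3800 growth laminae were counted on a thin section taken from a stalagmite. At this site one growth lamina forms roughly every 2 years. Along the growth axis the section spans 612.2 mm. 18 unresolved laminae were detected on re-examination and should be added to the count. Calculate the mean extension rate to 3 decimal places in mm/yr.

0.080 mm/yr

After corrections the count is 3800 + 18 = 3818 growth laminae.
At 2 years per growth lamina, 3818 × 2 = 7636 years.
Mean rate = 612.2 mm / 7636 years ≈ 0.080 mm/yr.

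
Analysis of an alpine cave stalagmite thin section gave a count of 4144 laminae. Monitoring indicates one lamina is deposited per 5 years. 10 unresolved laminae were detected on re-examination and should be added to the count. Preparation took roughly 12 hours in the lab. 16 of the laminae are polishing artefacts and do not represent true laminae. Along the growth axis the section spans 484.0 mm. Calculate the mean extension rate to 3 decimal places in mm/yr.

0.023 mm/yr

After corrections the count is 4144 − 16 + 10 = 4138 laminae.
At 5 years per lamina, 4138 × 5 = 20690 years.
484.0 mm over 20690 years gives 484.0 / 20690 ≈ 0.023 mm/yr.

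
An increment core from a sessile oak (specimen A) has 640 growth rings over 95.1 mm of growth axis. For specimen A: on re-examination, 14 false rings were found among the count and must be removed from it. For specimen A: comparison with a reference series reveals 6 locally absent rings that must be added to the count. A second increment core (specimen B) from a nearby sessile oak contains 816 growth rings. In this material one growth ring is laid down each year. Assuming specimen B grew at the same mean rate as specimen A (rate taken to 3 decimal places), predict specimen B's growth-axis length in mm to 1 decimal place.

Specimen A: adjusted count: 640 − 14 + 6 = 632 growth rings.
A: Extension rate ≈ 95.1 / 632 = 0.150 mm/yr.
Length of B = 0.150 × 816 = 122.4 mm.

122.4 mm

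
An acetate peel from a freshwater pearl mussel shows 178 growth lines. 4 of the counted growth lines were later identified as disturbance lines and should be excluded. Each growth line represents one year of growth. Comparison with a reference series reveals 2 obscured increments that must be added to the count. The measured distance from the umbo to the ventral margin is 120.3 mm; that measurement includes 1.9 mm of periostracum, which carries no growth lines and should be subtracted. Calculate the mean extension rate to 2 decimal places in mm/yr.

0.67 mm/yr

After corrections the count is 178 − 4 + 2 = 176 growth lines.
Net length = 120.3 − 1.9 = 118.4 mm.
118.4 mm over 176 years gives 118.4 / 176 ≈ 0.67 mm/yr.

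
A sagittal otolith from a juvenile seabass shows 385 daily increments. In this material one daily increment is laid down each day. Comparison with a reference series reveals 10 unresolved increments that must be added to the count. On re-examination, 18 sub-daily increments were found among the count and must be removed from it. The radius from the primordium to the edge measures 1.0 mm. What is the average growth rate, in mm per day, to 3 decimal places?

0.003 mm per day

Adjusted count: 385 − 18 + 10 = 377 daily increments.
Mean rate = 1.0 mm / 377 days ≈ 0.003 mm per day.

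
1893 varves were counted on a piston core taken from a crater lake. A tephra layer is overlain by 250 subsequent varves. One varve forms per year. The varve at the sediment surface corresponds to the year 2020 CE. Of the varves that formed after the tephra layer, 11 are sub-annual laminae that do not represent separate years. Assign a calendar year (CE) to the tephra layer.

There are 250 varves younger than the tephra layer.
Removing the 11 false varves leaves 250 − 11 = 239 true varves beyond the tephra layer.
2020 − 239 = 1781 CE.

1781 CE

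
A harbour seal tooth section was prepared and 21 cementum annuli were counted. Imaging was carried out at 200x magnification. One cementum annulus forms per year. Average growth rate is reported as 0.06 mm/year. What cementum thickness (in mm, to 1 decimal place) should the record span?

1.3 mm

21 years of growth are recorded.
Length ≈ 0.06 × 21 = 1.3 mm.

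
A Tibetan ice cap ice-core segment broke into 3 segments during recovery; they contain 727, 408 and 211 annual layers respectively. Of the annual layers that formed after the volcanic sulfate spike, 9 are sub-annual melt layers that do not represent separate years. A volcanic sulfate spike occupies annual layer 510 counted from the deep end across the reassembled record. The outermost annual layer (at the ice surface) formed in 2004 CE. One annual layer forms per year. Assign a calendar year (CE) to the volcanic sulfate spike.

1177 CE

Total annual layers = 727 + 408 + 211 = 1346.
1346 − 510 = 836 annual layers lie beyond the volcanic sulfate spike toward the ice surface.
836 − 9 false = 827 true annual layers after the volcanic sulfate spike.
The annual layer at the ice surface is 2004 CE, so the volcanic sulfate spike dates to 2004 − 827 = 1177 CE.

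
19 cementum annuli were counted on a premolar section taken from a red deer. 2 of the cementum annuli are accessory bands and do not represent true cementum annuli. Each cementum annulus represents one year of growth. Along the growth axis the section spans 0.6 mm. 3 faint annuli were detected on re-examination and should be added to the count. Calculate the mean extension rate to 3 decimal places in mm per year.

0.030 mm per year

Correcting the raw count gives 19 − 2 + 3 = 20 true cementum annuli.
Extension rate ≈ 0.6 / 20 = 0.030 mm per year.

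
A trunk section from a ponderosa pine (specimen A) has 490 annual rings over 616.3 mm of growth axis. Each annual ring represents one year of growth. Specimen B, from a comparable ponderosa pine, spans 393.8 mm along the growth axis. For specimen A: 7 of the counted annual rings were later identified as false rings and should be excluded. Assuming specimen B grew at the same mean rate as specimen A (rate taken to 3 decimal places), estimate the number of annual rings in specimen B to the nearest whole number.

309 annual rings

Specimen A: after corrections the count is 490 − 7 = 483 annual rings.
A: 616.3 mm over 483 years gives 616.3 / 483 ≈ 1.276 mm per year.
For B, 393.8 / 1.276 = 308.62 years ≈ 309 annual rings.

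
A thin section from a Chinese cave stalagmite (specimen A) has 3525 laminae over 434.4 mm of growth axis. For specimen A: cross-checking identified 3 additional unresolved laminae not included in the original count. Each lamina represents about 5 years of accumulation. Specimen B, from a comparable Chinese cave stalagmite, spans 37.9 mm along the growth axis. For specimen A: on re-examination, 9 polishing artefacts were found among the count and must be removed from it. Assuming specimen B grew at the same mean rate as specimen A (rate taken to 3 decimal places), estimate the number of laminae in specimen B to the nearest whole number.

Specimen A: after corrections the count is 3525 − 9 + 3 = 3519 laminae.
Specimen A: at 5 years per lamina, 3519 × 5 = 17595 years.
A: 434.4 mm over 17595 years gives 434.4 / 17595 ≈ 0.025 mm per year.
B spans 37.9 / 0.025 = 1516.00 years; at 5 years per lamina that is 1516.00 / 5 ≈ 303 laminae.

303 laminae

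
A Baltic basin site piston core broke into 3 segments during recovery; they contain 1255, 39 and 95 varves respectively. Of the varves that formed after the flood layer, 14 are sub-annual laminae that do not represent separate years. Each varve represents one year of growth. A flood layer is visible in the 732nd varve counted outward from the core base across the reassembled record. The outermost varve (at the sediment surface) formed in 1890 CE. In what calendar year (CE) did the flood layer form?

Total varves = 1255 + 39 + 95 = 1389.
The flood layer sits at varve 732 from the core base, so 1389 − 732 = 657 varves formed after it.
Excluding 14 false varves: 657 − 14 = 643.
The varve at the sediment surface is 1890 CE, so the flood layer dates to 1890 − 643 = 1247 CE.

1247 CE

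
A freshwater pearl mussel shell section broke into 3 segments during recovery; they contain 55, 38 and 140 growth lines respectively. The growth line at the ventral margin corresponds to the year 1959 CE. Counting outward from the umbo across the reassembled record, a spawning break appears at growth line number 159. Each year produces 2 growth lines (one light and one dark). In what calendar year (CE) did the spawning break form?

1922 CE

Total growth lines = 55 + 38 + 140 = 233.
The spawning break sits at growth line 159 from the umbo, so 233 − 159 = 74 growth lines formed after it.
74 growth lines at 2 per year is 74 / 2 = 37 years.
1959 − 37 = 1922 CE.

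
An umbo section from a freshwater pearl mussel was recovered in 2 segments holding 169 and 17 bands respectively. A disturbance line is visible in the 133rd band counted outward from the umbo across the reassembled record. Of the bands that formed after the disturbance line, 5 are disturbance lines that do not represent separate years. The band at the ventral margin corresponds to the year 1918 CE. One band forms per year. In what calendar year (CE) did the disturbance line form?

1870 CE

Total bands = 169 + 17 = 186.
186 − 133 = 53 bands lie beyond the disturbance line toward the ventral margin.
53 − 5 false = 48 true bands after the disturbance line.
1918 − 48 = 1870 CE.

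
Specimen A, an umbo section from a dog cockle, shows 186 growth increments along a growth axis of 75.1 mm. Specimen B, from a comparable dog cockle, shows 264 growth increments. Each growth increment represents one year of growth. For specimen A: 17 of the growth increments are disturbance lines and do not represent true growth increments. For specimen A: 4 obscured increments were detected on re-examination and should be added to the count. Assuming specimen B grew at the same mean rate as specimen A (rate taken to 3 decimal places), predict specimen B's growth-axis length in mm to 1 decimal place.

114.6 mm

Specimen A: after corrections the count is 186 − 17 + 4 = 173 growth increments.
A: Mean rate = 75.1 mm / 173 years ≈ 0.434 mm/yr.
B's length ≈ 0.434 × 264 = 114.6 mm.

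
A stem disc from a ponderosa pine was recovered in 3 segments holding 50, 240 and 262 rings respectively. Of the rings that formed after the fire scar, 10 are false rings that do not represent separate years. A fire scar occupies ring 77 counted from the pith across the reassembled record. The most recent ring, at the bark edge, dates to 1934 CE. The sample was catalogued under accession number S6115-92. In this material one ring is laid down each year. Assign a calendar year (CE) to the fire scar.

1469 CE

Total rings = 50 + 240 + 262 = 552.
The fire scar sits at ring 77 from the pith, so 552 − 77 = 475 rings formed after it.
Excluding 10 false rings: 475 − 10 = 465.
1934 − 465 = 1469 CE.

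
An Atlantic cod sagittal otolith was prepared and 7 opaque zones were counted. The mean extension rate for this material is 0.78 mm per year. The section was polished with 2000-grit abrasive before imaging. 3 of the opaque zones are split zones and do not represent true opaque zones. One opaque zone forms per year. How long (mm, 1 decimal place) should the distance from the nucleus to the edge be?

Adjusted count: 7 − 3 = 4 opaque zones.
Length ≈ 0.78 × 4 = 3.1 mm.

3.1 mm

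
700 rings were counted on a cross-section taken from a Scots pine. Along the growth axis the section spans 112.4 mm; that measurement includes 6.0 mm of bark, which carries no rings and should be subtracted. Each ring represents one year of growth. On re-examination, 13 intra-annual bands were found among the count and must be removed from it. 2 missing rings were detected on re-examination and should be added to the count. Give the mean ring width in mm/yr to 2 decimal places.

0.15 mm/yr

Correcting the raw count gives 700 − 13 + 2 = 689 true rings.
Removing the 6.0 mm offcut leaves 112.4 − 6.0 = 106.4 mm.
Extension rate ≈ 106.4 / 689 = 0.15 mm/yr.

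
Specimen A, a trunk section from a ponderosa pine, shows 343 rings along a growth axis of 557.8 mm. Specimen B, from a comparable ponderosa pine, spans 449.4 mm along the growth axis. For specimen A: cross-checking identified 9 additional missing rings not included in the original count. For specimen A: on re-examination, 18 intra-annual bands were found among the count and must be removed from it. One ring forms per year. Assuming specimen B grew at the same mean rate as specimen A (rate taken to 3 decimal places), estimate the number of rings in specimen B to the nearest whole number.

Specimen A: after corrections the count is 343 − 18 + 9 = 334 rings.
A: 557.8 mm over 334 years gives 557.8 / 334 ≈ 1.670 mm/year.
Specimen B: 449.4 mm / 1.670 mm per year = 269.10 years ≈ 269 rings.

269 rings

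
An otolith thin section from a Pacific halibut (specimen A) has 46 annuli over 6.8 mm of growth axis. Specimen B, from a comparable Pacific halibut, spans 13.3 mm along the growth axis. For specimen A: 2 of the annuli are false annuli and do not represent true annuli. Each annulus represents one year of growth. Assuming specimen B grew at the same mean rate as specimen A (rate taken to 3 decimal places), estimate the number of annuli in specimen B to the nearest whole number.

Specimen A: after corrections the count is 46 − 2 = 44 annuli.
A: Extension rate ≈ 6.8 / 44 = 0.155 mm/year.
Specimen B: 13.3 mm / 0.155 mm per year = 85.81 years ≈ 86 annuli.

86 annuli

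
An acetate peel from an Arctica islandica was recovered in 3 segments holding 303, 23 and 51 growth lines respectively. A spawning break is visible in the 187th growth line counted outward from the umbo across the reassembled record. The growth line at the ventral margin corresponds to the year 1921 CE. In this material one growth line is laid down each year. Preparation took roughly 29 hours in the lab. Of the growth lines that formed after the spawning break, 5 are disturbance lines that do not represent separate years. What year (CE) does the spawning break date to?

Total growth lines = 303 + 23 + 51 = 377.
The spawning break sits at growth line 187 from the umbo, so 377 − 187 = 190 growth lines formed after it.
190 − 5 false = 185 true growth lines after the spawning break.
1921 − 185 = 1736 CE.

1736 CE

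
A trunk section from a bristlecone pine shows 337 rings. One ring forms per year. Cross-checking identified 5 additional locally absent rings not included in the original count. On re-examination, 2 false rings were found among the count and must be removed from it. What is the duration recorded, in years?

True ring count = 337 − 2 + 5 = 340.
One ring per year makes the duration 340 years.

340 yr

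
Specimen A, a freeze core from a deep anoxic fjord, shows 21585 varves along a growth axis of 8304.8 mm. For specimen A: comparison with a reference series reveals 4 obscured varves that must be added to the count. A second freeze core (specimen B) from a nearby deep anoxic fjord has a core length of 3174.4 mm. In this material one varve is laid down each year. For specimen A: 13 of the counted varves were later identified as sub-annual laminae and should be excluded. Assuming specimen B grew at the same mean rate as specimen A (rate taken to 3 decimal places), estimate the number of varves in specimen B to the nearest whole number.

Specimen A: adjusted count: 21585 − 13 + 4 = 21576 varves.
A: Extension rate ≈ 8304.8 / 21576 = 0.385 mm/yr.
Specimen B: 3174.4 mm / 0.385 mm per year = 8245.19 years ≈ 8245 varves.

8245 varves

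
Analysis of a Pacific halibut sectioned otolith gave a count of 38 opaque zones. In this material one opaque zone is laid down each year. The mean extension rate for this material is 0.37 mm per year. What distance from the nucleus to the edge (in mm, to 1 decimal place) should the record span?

14.1 mm

The record spans 38 years at 0.37 mm per year.
Predicted length = 0.37 mm/year × 38 years = 14.1 mm.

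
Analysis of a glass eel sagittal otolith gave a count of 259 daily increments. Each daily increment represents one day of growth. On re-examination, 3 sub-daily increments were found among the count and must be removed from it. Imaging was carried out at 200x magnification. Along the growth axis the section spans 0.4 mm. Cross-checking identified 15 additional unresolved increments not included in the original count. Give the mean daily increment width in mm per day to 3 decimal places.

0.001 mm per day

Correcting the raw count gives 259 − 3 + 15 = 271 true daily increments.
0.4 mm over 271 days gives 0.4 / 271 ≈ 0.001 mm per day.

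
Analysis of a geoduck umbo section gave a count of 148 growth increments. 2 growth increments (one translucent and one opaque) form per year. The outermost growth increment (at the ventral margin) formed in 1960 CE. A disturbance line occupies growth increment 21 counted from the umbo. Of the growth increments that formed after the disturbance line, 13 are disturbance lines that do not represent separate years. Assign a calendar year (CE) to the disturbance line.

1903 CE

148 − 21 = 127 growth increments lie beyond the disturbance line toward the ventral margin.
Excluding 13 false growth increments: 127 − 13 = 114.
With 2 growth increments per year, 114 / 2 = 57 years.
The growth increment at the ventral margin is 1960 CE, so the disturbance line dates to 1960 − 57 = 1903 CE.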